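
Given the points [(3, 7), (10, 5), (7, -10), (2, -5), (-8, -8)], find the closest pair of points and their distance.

Computing all pairwise distances among 5 points:

d((3, 7), (10, 5)) = 7.2801
d((3, 7), (7, -10)) = 17.4642
d((3, 7), (2, -5)) = 12.0416
d((3, 7), (-8, -8)) = 18.6011
d((10, 5), (7, -10)) = 15.2971
d((10, 5), (2, -5)) = 12.8062
d((10, 5), (-8, -8)) = 22.2036
d((7, -10), (2, -5)) = 7.0711 <-- minimum
d((7, -10), (-8, -8)) = 15.1327
d((2, -5), (-8, -8)) = 10.4403

Closest pair: (7, -10) and (2, -5) with distance 7.0711

The closest pair is (7, -10) and (2, -5) with Euclidean distance 7.0711. For 5 points, brute-force pairwise comparison is shown above. For large n, the divide-and-conquer algorithm (sort by x, recurse on halves, check the dividing strip) achieves O(n log n).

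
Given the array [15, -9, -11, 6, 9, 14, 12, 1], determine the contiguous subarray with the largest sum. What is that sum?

Using Kadane's algorithm on [15, -9, -11, 6, 9, 14, 12, 1]:

Scanning through the array:
Position 1 (value -9): max_ending_here = 6, max_so_far = 15
Position 2 (value -11): max_ending_here = -5, max_so_far = 15
Position 3 (value 6): max_ending_here = 6, max_so_far = 15
Position 4 (value 9): max_ending_here = 15, max_so_far = 15
Position 5 (value 14): max_ending_here = 29, max_so_far = 29
Position 6 (value 12): max_ending_here = 41, max_so_far = 41
Position 7 (value 1): max_ending_here = 42, max_so_far = 42

Maximum subarray: [6, 9, 14, 12, 1]
Maximum sum: 42

The maximum subarray is [6, 9, 14, 12, 1] with sum 42. This subarray runs from index 3 to index 7.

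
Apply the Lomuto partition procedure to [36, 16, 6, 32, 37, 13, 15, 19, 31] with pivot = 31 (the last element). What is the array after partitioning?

Lomuto partition with pivot = 31:

Initial array: [36, 16, 6, 32, 37, 13, 15, 19, 31]

arr[0]=36 > 31: no swap
arr[1]=16 <= 31: swap with position 0, array becomes [16, 36, 6, 32, 37, 13, 15, 19, 31]
arr[2]=6 <= 31: swap with position 1, array becomes [16, 6, 36, 32, 37, 13, 15, 19, 31]
arr[3]=32 > 31: no swap
arr[4]=37 > 31: no swap
arr[5]=13 <= 31: swap with position 2, array becomes [16, 6, 13, 32, 37, 36, 15, 19, 31]
arr[6]=15 <= 31: swap with position 3, array becomes [16, 6, 13, 15, 37, 36, 32, 19, 31]
arr[7]=19 <= 31: swap with position 4, array becomes [16, 6, 13, 15, 19, 36, 32, 37, 31]

Place pivot at position 5: [16, 6, 13, 15, 19, 31, 32, 37, 36]
Pivot position: 5

After partitioning with pivot 31, the array becomes [16, 6, 13, 15, 19, 31, 32, 37, 36]. The pivot is placed at index 5. All elements to the left of the pivot are <= 31, and all elements to the right are > 31.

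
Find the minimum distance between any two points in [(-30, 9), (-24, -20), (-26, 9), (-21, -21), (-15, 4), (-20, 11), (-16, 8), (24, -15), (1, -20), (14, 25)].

Computing all pairwise distances among 10 points:

d((-30, 9), (-24, -20)) = 29.6142
d((-30, 9), (-26, 9)) = 4.0
d((-30, 9), (-21, -21)) = 31.3209
d((-30, 9), (-15, 4)) = 15.8114
d((-30, 9), (-20, 11)) = 10.198
d((-30, 9), (-16, 8)) = 14.0357
d((-30, 9), (24, -15)) = 59.0931
d((-30, 9), (1, -20)) = 42.45
d((-30, 9), (14, 25)) = 46.8188
d((-24, -20), (-26, 9)) = 29.0689
d((-24, -20), (-21, -21)) = 3.1623 <-- minimum
d((-24, -20), (-15, 4)) = 25.632
d((-24, -20), (-20, 11)) = 31.257
d((-24, -20), (-16, 8)) = 29.1204
d((-24, -20), (24, -15)) = 48.2597
d((-24, -20), (1, -20)) = 25.0
d((-24, -20), (14, 25)) = 58.8982
d((-26, 9), (-21, -21)) = 30.4138
d((-26, 9), (-15, 4)) = 12.083
d((-26, 9), (-20, 11)) = 6.3246
d((-26, 9), (-16, 8)) = 10.0499
d((-26, 9), (24, -15)) = 55.4617
d((-26, 9), (1, -20)) = 39.6232
d((-26, 9), (14, 25)) = 43.0813
d((-21, -21), (-15, 4)) = 25.7099
d((-21, -21), (-20, 11)) = 32.0156
d((-21, -21), (-16, 8)) = 29.4279
d((-21, -21), (24, -15)) = 45.3982
d((-21, -21), (1, -20)) = 22.0227
d((-21, -21), (14, 25)) = 57.8014
d((-15, 4), (-20, 11)) = 8.6023
d((-15, 4), (-16, 8)) = 4.1231
d((-15, 4), (24, -15)) = 43.382
d((-15, 4), (1, -20)) = 28.8444
d((-15, 4), (14, 25)) = 35.805
d((-20, 11), (-16, 8)) = 5.0
d((-20, 11), (24, -15)) = 51.1077
d((-20, 11), (1, -20)) = 37.4433
d((-20, 11), (14, 25)) = 36.7696
d((-16, 8), (24, -15)) = 46.1411
d((-16, 8), (1, -20)) = 32.7567
d((-16, 8), (14, 25)) = 34.4819
d((24, -15), (1, -20)) = 23.5372
d((24, -15), (14, 25)) = 41.2311
d((1, -20), (14, 25)) = 46.8402

Closest pair: (-24, -20) and (-21, -21) with distance 3.1623

The closest pair is (-24, -20) and (-21, -21) with Euclidean distance 3.1623. For 10 points, brute-force pairwise comparison is shown above. For large n, the divide-and-conquer algorithm (sort by x, recurse on halves, check the dividing strip) achieves O(n log n).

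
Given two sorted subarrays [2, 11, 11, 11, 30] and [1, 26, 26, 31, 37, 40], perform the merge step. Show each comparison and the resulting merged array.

Merging process:

Compare 2 vs 1: take 1 from right. Merged: [1]
Compare 2 vs 26: take 2 from left. Merged: [1, 2]
Compare 11 vs 26: take 11 from left. Merged: [1, 2, 11]
Compare 11 vs 26: take 11 from left. Merged: [1, 2, 11, 11]
Compare 11 vs 26: take 11 from left. Merged: [1, 2, 11, 11, 11]
Compare 30 vs 26: take 26 from right. Merged: [1, 2, 11, 11, 11, 26]
Compare 30 vs 26: take 26 from right. Merged: [1, 2, 11, 11, 11, 26, 26]
Compare 30 vs 31: take 30 from left. Merged: [1, 2, 11, 11, 11, 26, 26, 30]
Append remaining from right: [31, 37, 40]. Merged: [1, 2, 11, 11, 11, 26, 26, 30, 31, 37, 40]

Final merged array: [1, 2, 11, 11, 11, 26, 26, 30, 31, 37, 40]
Total comparisons: 8

The merged array is [1, 2, 11, 11, 11, 26, 26, 30, 31, 37, 40], requiring 8 comparisons. The merge step runs in O(n) time where n is the total number of elements.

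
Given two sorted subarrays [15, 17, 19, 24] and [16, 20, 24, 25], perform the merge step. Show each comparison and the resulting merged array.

Merging process:

Compare 15 vs 16: take 15 from left. Merged: [15]
Compare 17 vs 16: take 16 from right. Merged: [15, 16]
Compare 17 vs 20: take 17 from left. Merged: [15, 16, 17]
Compare 19 vs 20: take 19 from left. Merged: [15, 16, 17, 19]
Compare 24 vs 20: take 20 from right. Merged: [15, 16, 17, 19, 20]
Compare 24 vs 24: take 24 from left. Merged: [15, 16, 17, 19, 20, 24]
Append remaining from right: [24, 25]. Merged: [15, 16, 17, 19, 20, 24, 24, 25]

Final merged array: [15, 16, 17, 19, 20, 24, 24, 25]
Total comparisons: 6

The merged array is [15, 16, 17, 19, 20, 24, 24, 25], requiring 6 comparisons. The merge step runs in O(n) time where n is the total number of elements.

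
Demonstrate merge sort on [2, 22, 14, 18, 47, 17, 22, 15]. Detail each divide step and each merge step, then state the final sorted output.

Merge sort trace:

Split: [2, 22, 14, 18, 47, 17, 22, 15] -> [2, 22, 14, 18] and [47, 17, 22, 15]
  Split: [2, 22, 14, 18] -> [2, 22] and [14, 18]
    Split: [2, 22] -> [2] and [22]
    Merge: [2] + [22] -> [2, 22]
    Split: [14, 18] -> [14] and [18]
    Merge: [14] + [18] -> [14, 18]
  Merge: [2, 22] + [14, 18] -> [2, 14, 18, 22]
  Split: [47, 17, 22, 15] -> [47, 17] and [22, 15]
    Split: [47, 17] -> [47] and [17]
    Merge: [47] + [17] -> [17, 47]
    Split: [22, 15] -> [22] and [15]
    Merge: [22] + [15] -> [15, 22]
  Merge: [17, 47] + [15, 22] -> [15, 17, 22, 47]
Merge: [2, 14, 18, 22] + [15, 17, 22, 47] -> [2, 14, 15, 17, 18, 22, 22, 47]

Final sorted array: [2, 14, 15, 17, 18, 22, 22, 47]

The merge sort proceeds by recursively splitting the array and merging sorted halves.
After all merges, the sorted array is [2, 14, 15, 17, 18, 22, 22, 47].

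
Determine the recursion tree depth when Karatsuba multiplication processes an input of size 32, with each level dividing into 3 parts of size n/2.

For divide and conquer with division factor 2:

Problem sizes at each level:
Level 0: 32
Level 1: 16
Level 2: 8
Level 3: 4
Level 4: 2
Level 5: 1

The root is level 0 and the size-1 base case is level 5 (the tree spans levels 0 through 5, i.e. 6 levels counting the root), so the depth is the number of divisions: log_2(32) = 5

The recursion tree depth is log_2(32) = 5. At each level, the problem size is divided by 2, so it takes 5 divisions to reduce to a base case of size 1. The algorithm makes 3 recursive calls at each level.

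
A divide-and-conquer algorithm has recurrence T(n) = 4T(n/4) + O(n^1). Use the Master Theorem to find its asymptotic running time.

Master Theorem for T(n) = 4T(n/4) + O(n^1):

a = 4, b = 4, c = 1
log_b(a) = log_4(4) = 1.0000

Case 2: c = 1 = log_4(4) = 1.0000
T(n) = O(n^1 log n) = O(n log n)

For T(n) = 4T(n/4) + O(n^1): log_4(4) = 1.0000. This is Case 2 of the Master Theorem (c = log_b(a), equal work at all levels), giving O(n log n).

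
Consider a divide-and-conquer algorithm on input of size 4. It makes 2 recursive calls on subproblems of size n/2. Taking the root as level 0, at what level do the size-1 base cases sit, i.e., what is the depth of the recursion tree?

For divide and conquer with division factor 2:

Problem sizes at each level:
Level 0: 4
Level 1: 2
Level 2: 1

The root is level 0 and the size-1 base case is level 2 (the tree spans levels 0 through 2, i.e. 3 levels counting the root), so the depth is the number of divisions: log_2(4) = 2

The recursion tree depth is log_2(4) = 2. At each level, the problem size is divided by 2, so it takes 2 divisions to reduce to a base case of size 1. The algorithm makes 2 recursive calls at each level.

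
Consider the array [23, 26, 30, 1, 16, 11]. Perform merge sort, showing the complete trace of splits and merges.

Merge sort trace:

Split: [23, 26, 30, 1, 16, 11] -> [23, 26, 30] and [1, 16, 11]
  Split: [23, 26, 30] -> [23] and [26, 30]
    Split: [26, 30] -> [26] and [30]
    Merge: [26] + [30] -> [26, 30]
  Merge: [23] + [26, 30] -> [23, 26, 30]
  Split: [1, 16, 11] -> [1] and [16, 11]
    Split: [16, 11] -> [16] and [11]
    Merge: [16] + [11] -> [11, 16]
  Merge: [1] + [11, 16] -> [1, 11, 16]
Merge: [23, 26, 30] + [1, 11, 16] -> [1, 11, 16, 23, 26, 30]

Final sorted array: [1, 11, 16, 23, 26, 30]

The merge sort proceeds by recursively splitting the array and merging sorted halves.
After all merges, the sorted array is [1, 11, 16, 23, 26, 30].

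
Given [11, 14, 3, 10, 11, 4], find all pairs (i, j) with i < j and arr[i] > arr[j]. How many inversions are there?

Finding inversions in [11, 14, 3, 10, 11, 4]:

(0, 2): arr[0]=11 > arr[2]=3
(0, 3): arr[0]=11 > arr[3]=10
(0, 5): arr[0]=11 > arr[5]=4
(1, 2): arr[1]=14 > arr[2]=3
(1, 3): arr[1]=14 > arr[3]=10
(1, 4): arr[1]=14 > arr[4]=11
(1, 5): arr[1]=14 > arr[5]=4
(3, 5): arr[3]=10 > arr[5]=4
(4, 5): arr[4]=11 > arr[5]=4

Total inversions: 9

The array has 9 inversion(s): (0,2), (0,3), (0,5), (1,2), (1,3), (1,4), (1,5), (3,5), (4,5). Each pair (i,j) satisfies i < j and arr[i] > arr[j].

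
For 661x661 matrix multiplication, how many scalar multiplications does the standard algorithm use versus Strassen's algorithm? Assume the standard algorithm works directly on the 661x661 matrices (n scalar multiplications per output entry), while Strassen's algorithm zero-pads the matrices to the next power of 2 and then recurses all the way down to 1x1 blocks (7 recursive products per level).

Matrix multiplication for 661x661 matrices:

Strassen's algorithm requires power-of-2 dimensions. Pad 661x661 to 1024x1024 (next power of 2).

Standard algorithm: 661^3 = 288804781 multiplications
Strassen's algorithm: 7^(log2(1024)) = 7^10 = 282475249 multiplications
Savings: 288804781 - 282475249 = 6329532 multiplications

Standard: 288804781 multiplications (661^3). Strassen: 282475249 multiplications (7^10, after padding to 1024x1024). Strassen reduces 8 recursive multiplications to 7 at each level.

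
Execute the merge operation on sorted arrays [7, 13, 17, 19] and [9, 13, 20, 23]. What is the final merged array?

Merging process:

Compare 7 vs 9: take 7 from left. Merged: [7]
Compare 13 vs 9: take 9 from right. Merged: [7, 9]
Compare 13 vs 13: take 13 from left. Merged: [7, 9, 13]
Compare 17 vs 13: take 13 from right. Merged: [7, 9, 13, 13]
Compare 17 vs 20: take 17 from left. Merged: [7, 9, 13, 13, 17]
Compare 19 vs 20: take 19 from left. Merged: [7, 9, 13, 13, 17, 19]
Append remaining from right: [20, 23]. Merged: [7, 9, 13, 13, 17, 19, 20, 23]

Final merged array: [7, 9, 13, 13, 17, 19, 20, 23]
Total comparisons: 6

The merged array is [7, 9, 13, 13, 17, 19, 20, 23], requiring 6 comparisons. The merge step runs in O(n) time where n is the total number of elements.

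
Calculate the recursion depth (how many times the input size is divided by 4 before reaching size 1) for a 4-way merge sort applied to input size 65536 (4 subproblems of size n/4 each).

For divide and conquer with division factor 4:

Problem sizes at each level:
Level 0: 65536
Level 1: 16384
Level 2: 4096
Level 3: 1024
Level 4: 256
Level 5: 64
Level 6: 16
Level 7: 4
Level 8: 1

The root is level 0 and the size-1 base case is level 8 (the tree spans levels 0 through 8, i.e. 9 levels counting the root), so the depth is the number of divisions: log_4(65536) = 8

The recursion tree depth is log_4(65536) = 8. At each level, the problem size is divided by 4, so it takes 8 divisions to reduce to a base case of size 1. The algorithm makes 4 recursive calls at each level.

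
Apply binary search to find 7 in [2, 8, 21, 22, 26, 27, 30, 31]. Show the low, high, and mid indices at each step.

Binary search for 7 in [2, 8, 21, 22, 26, 27, 30, 31]:

lo=0, hi=7, mid=3, arr[mid]=22 -> 22 > 7, search left half
lo=0, hi=2, mid=1, arr[mid]=8 -> 8 > 7, search left half
lo=0, hi=0, mid=0, arr[mid]=2 -> 2 < 7, search right half
lo=1 > hi=0, target 7 not found

Binary search determines that 7 is not in the array after 3 comparisons. The search space was exhausted without finding the target.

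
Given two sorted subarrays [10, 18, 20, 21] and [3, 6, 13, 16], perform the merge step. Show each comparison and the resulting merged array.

Merging process:

Compare 10 vs 3: take 3 from right. Merged: [3]
Compare 10 vs 6: take 6 from right. Merged: [3, 6]
Compare 10 vs 13: take 10 from left. Merged: [3, 6, 10]
Compare 18 vs 13: take 13 from right. Merged: [3, 6, 10, 13]
Compare 18 vs 16: take 16 from right. Merged: [3, 6, 10, 13, 16]
Append remaining from left: [18, 20, 21]. Merged: [3, 6, 10, 13, 16, 18, 20, 21]

Final merged array: [3, 6, 10, 13, 16, 18, 20, 21]
Total comparisons: 5

The merged array is [3, 6, 10, 13, 16, 18, 20, 21], requiring 5 comparisons. The merge step runs in O(n) time where n is the total number of elements.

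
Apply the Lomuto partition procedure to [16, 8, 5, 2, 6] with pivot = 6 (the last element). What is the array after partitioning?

Lomuto partition with pivot = 6:

Initial array: [16, 8, 5, 2, 6]

arr[0]=16 > 6: no swap
arr[1]=8 > 6: no swap
arr[2]=5 <= 6: swap with position 0, array becomes [5, 8, 16, 2, 6]
arr[3]=2 <= 6: swap with position 1, array becomes [5, 2, 16, 8, 6]

Place pivot at position 2: [5, 2, 6, 8, 16]
Pivot position: 2

After partitioning with pivot 6, the array becomes [5, 2, 6, 8, 16]. The pivot is placed at index 2. All elements to the left of the pivot are <= 6, and all elements to the right are > 6.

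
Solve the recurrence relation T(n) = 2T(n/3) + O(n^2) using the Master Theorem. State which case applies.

Master Theorem for T(n) = 2T(n/3) + O(n^2):

a = 2, b = 3, c = 2
log_b(a) = log_3(2) = 0.6309

Case 3: c = 2 > log_3(2) = 0.6309
T(n) = O(n^2) = O(n^2)

For T(n) = 2T(n/3) + O(n^2): log_3(2) = 0.6309. This is Case 3 of the Master Theorem (c > log_b(a), work dominated by root), giving O(n^2).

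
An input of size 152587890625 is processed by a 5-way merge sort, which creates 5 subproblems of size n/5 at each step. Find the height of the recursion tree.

For divide and conquer with division factor 5:

Problem sizes at each level:
Level 0: 152587890625
Level 1: 30517578125
Level 2: 6103515625
Level 3: 1220703125
Level 4: 244140625
Level 5: 48828125
Level 6: 9765625
Level 7: 1953125
Level 8: 390625
Level 9: 78125
Level 10: 15625
Level 11: 3125
Level 12: 625
Level 13: 125
Level 14: 25
Level 15: 5
Level 16: 1

The root is level 0 and the size-1 base case is level 16 (the tree spans levels 0 through 16, i.e. 17 levels counting the root), so the depth is the number of divisions: log_5(152587890625) = 16

The recursion tree depth is log_5(152587890625) = 16. At each level, the problem size is divided by 5, so it takes 16 divisions to reduce to a base case of size 1. The algorithm makes 5 recursive calls at each level.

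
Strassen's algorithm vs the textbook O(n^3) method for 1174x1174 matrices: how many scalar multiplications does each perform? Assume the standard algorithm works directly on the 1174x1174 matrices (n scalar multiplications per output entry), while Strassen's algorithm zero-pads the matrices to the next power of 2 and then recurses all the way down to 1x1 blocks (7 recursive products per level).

Matrix multiplication for 1174x1174 matrices:

Strassen's algorithm requires power-of-2 dimensions. Pad 1174x1174 to 2048x2048 (next power of 2).

Standard algorithm: 1174^3 = 1618096024 multiplications
Strassen's algorithm: 7^(log2(2048)) = 7^11 = 1977326743 multiplications
Difference: 1618096024 - 1977326743 = -359230719 (Strassen uses MORE here due to padding overhead — for small or just-over-power-of-2 n, padding can outweigh the per-level savings)

Standard: 1618096024 multiplications (1174^3). Strassen: 1977326743 multiplications (7^11, after padding to 2048x2048). Strassen reduces 8 recursive multiplications to 7 at each level.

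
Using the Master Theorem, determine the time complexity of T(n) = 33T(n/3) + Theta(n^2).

Master Theorem for T(n) = 33T(n/3) + O(n^2):

a = 33, b = 3, c = 2
log_b(a) = log_3(33) = 3.1827

Case 1: c = 2 < log_3(33) = 3.1827
T(n) = O(n^(log_3 33))

For T(n) = 33T(n/3) + O(n^2): log_3(33) = 3.1827. This is Case 1 of the Master Theorem (c < log_b(a), work dominated by leaves), giving O(n^(log_3 33)).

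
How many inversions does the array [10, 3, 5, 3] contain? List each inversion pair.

Finding inversions in [10, 3, 5, 3]:

(0, 1): arr[0]=10 > arr[1]=3
(0, 2): arr[0]=10 > arr[2]=5
(0, 3): arr[0]=10 > arr[3]=3
(2, 3): arr[2]=5 > arr[3]=3

Total inversions: 4

The array has 4 inversion(s): (0,1), (0,2), (0,3), (2,3). Each pair (i,j) satisfies i < j and arr[i] > arr[j].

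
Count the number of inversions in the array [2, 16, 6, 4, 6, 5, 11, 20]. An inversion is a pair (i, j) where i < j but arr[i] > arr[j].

Finding inversions in [2, 16, 6, 4, 6, 5, 11, 20]:

(1, 2): arr[1]=16 > arr[2]=6
(1, 3): arr[1]=16 > arr[3]=4
(1, 4): arr[1]=16 > arr[4]=6
(1, 5): arr[1]=16 > arr[5]=5
(1, 6): arr[1]=16 > arr[6]=11
(2, 3): arr[2]=6 > arr[3]=4
(2, 5): arr[2]=6 > arr[5]=5
(4, 5): arr[4]=6 > arr[5]=5

Total inversions: 8

The array has 8 inversion(s): (1,2), (1,3), (1,4), (1,5), (1,6), (2,3), (2,5), (4,5). Each pair (i,j) satisfies i < j and arr[i] > arr[j].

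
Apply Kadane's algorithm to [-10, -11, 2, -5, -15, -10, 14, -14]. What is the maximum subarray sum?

Using Kadane's algorithm on [-10, -11, 2, -5, -15, -10, 14, -14]:

Scanning through the array:
Position 1 (value -11): max_ending_here = -11, max_so_far = -10
Position 2 (value 2): max_ending_here = 2, max_so_far = 2
Position 3 (value -5): max_ending_here = -3, max_so_far = 2
Position 4 (value -15): max_ending_here = -15, max_so_far = 2
Position 5 (value -10): max_ending_here = -10, max_so_far = 2
Position 6 (value 14): max_ending_here = 14, max_so_far = 14
Position 7 (value -14): max_ending_here = 0, max_so_far = 14

Maximum subarray: [14]
Maximum sum: 14

The maximum subarray is [14] with sum 14. This subarray runs from index 6 to index 6.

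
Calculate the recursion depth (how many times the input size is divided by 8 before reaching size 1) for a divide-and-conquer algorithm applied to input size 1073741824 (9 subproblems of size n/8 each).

For divide and conquer with division factor 8:

Problem sizes at each level:
Level 0: 1073741824
Level 1: 134217728
Level 2: 16777216
Level 3: 2097152
Level 4: 262144
Level 5: 32768
Level 6: 4096
Level 7: 512
Level 8: 64
Level 9: 8
Level 10: 1

The root is level 0 and the size-1 base case is level 10 (the tree spans levels 0 through 10, i.e. 11 levels counting the root), so the depth is the number of divisions: log_8(1073741824) = 10

The recursion tree depth is log_8(1073741824) = 10. At each level, the problem size is divided by 8, so it takes 10 divisions to reduce to a base case of size 1. The algorithm makes 9 recursive calls at each level.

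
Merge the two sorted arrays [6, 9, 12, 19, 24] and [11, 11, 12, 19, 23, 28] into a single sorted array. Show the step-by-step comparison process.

Merging process:

Compare 6 vs 11: take 6 from left. Merged: [6]
Compare 9 vs 11: take 9 from left. Merged: [6, 9]
Compare 12 vs 11: take 11 from right. Merged: [6, 9, 11]
Compare 12 vs 11: take 11 from right. Merged: [6, 9, 11, 11]
Compare 12 vs 12: take 12 from left. Merged: [6, 9, 11, 11, 12]
Compare 19 vs 12: take 12 from right. Merged: [6, 9, 11, 11, 12, 12]
Compare 19 vs 19: take 19 from left. Merged: [6, 9, 11, 11, 12, 12, 19]
Compare 24 vs 19: take 19 from right. Merged: [6, 9, 11, 11, 12, 12, 19, 19]
Compare 24 vs 23: take 23 from right. Merged: [6, 9, 11, 11, 12, 12, 19, 19, 23]
Compare 24 vs 28: take 24 from left. Merged: [6, 9, 11, 11, 12, 12, 19, 19, 23, 24]
Append remaining from right: [28]. Merged: [6, 9, 11, 11, 12, 12, 19, 19, 23, 24, 28]

Final merged array: [6, 9, 11, 11, 12, 12, 19, 19, 23, 24, 28]
Total comparisons: 10

The merged array is [6, 9, 11, 11, 12, 12, 19, 19, 23, 24, 28], requiring 10 comparisons. The merge step runs in O(n) time where n is the total number of elements.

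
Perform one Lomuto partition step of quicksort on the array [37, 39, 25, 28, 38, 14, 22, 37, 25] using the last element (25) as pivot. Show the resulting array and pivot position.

Lomuto partition with pivot = 25:

Initial array: [37, 39, 25, 28, 38, 14, 22, 37, 25]

arr[0]=37 > 25: no swap
arr[1]=39 > 25: no swap
arr[2]=25 <= 25: swap with position 0, array becomes [25, 39, 37, 28, 38, 14, 22, 37, 25]
arr[3]=28 > 25: no swap
arr[4]=38 > 25: no swap
arr[5]=14 <= 25: swap with position 1, array becomes [25, 14, 37, 28, 38, 39, 22, 37, 25]
arr[6]=22 <= 25: swap with position 2, array becomes [25, 14, 22, 28, 38, 39, 37, 37, 25]
arr[7]=37 > 25: no swap

Place pivot at position 3: [25, 14, 22, 25, 38, 39, 37, 37, 28]
Pivot position: 3

After partitioning with pivot 25, the array becomes [25, 14, 22, 25, 38, 39, 37, 37, 28]. The pivot is placed at index 3. All elements to the left of the pivot are <= 25, and all elements to the right are > 25.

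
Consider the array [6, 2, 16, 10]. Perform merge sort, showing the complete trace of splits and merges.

Merge sort trace:

Split: [6, 2, 16, 10] -> [6, 2] and [16, 10]
  Split: [6, 2] -> [6] and [2]
  Merge: [6] + [2] -> [2, 6]
  Split: [16, 10] -> [16] and [10]
  Merge: [16] + [10] -> [10, 16]
Merge: [2, 6] + [10, 16] -> [2, 6, 10, 16]

Final sorted array: [2, 6, 10, 16]

The merge sort proceeds by recursively splitting the array and merging sorted halves.
After all merges, the sorted array is [2, 6, 10, 16].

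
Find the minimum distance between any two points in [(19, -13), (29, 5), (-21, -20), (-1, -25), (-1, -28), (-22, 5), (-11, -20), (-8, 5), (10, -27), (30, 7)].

Computing all pairwise distances among 10 points:

d((19, -13), (29, 5)) = 20.5913
d((19, -13), (-21, -20)) = 40.6079
d((19, -13), (-1, -25)) = 23.3238
d((19, -13), (-1, -28)) = 25.0
d((19, -13), (-22, 5)) = 44.7772
d((19, -13), (-11, -20)) = 30.8058
d((19, -13), (-8, 5)) = 32.45
d((19, -13), (10, -27)) = 16.6433
d((19, -13), (30, 7)) = 22.8254
d((29, 5), (-21, -20)) = 55.9017
d((29, 5), (-1, -25)) = 42.4264
d((29, 5), (-1, -28)) = 44.5982
d((29, 5), (-22, 5)) = 51.0
d((29, 5), (-11, -20)) = 47.1699
d((29, 5), (-8, 5)) = 37.0
d((29, 5), (10, -27)) = 37.2156
d((29, 5), (30, 7)) = 2.2361 <-- minimum
d((-21, -20), (-1, -25)) = 20.6155
d((-21, -20), (-1, -28)) = 21.5407
d((-21, -20), (-22, 5)) = 25.02
d((-21, -20), (-11, -20)) = 10.0
d((-21, -20), (-8, 5)) = 28.178
d((-21, -20), (10, -27)) = 31.7805
d((-21, -20), (30, 7)) = 57.7062
d((-1, -25), (-1, -28)) = 3.0
d((-1, -25), (-22, 5)) = 36.6197
d((-1, -25), (-11, -20)) = 11.1803
d((-1, -25), (-8, 5)) = 30.8058
d((-1, -25), (10, -27)) = 11.1803
d((-1, -25), (30, 7)) = 44.5533
d((-1, -28), (-22, 5)) = 39.1152
d((-1, -28), (-11, -20)) = 12.8062
d((-1, -28), (-8, 5)) = 33.7343
d((-1, -28), (10, -27)) = 11.0454
d((-1, -28), (30, 7)) = 46.7547
d((-22, 5), (-11, -20)) = 27.313
d((-22, 5), (-8, 5)) = 14.0
d((-22, 5), (10, -27)) = 45.2548
d((-22, 5), (30, 7)) = 52.0384
d((-11, -20), (-8, 5)) = 25.1794
d((-11, -20), (10, -27)) = 22.1359
d((-11, -20), (30, 7)) = 49.0918
d((-8, 5), (10, -27)) = 36.7151
d((-8, 5), (30, 7)) = 38.0526
d((10, -27), (30, 7)) = 39.4462

Closest pair: (29, 5) and (30, 7) with distance 2.2361

The closest pair is (29, 5) and (30, 7) with Euclidean distance 2.2361. For 10 points, brute-force pairwise comparison is shown above. For large n, the divide-and-conquer algorithm (sort by x, recurse on halves, check the dividing strip) achieves O(n log n).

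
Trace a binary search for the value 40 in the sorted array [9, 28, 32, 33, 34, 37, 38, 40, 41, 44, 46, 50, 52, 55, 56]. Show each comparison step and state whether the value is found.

Binary search for 40 in [9, 28, 32, 33, 34, 37, 38, 40, 41, 44, 46, 50, 52, 55, 56]:

lo=0, hi=14, mid=7, arr[mid]=40 -> Found target at index 7!

Binary search finds 40 at index 7 after 1 comparisons. The search repeatedly halves the search space by comparing with the middle element.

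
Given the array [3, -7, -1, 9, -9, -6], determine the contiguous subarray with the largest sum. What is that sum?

Using Kadane's algorithm on [3, -7, -1, 9, -9, -6]:

Scanning through the array:
Position 1 (value -7): max_ending_here = -4, max_so_far = 3
Position 2 (value -1): max_ending_here = -1, max_so_far = 3
Position 3 (value 9): max_ending_here = 9, max_so_far = 9
Position 4 (value -9): max_ending_here = 0, max_so_far = 9
Position 5 (value -6): max_ending_here = -6, max_so_far = 9

Maximum subarray: [9]
Maximum sum: 9

The maximum subarray is [9] with sum 9. This subarray runs from index 3 to index 3.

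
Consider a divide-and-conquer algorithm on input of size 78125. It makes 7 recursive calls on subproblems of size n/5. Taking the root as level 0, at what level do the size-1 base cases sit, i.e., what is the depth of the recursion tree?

For divide and conquer with division factor 5:

Problem sizes at each level:
Level 0: 78125
Level 1: 15625
Level 2: 3125
Level 3: 625
Level 4: 125
Level 5: 25
Level 6: 5
Level 7: 1

The root is level 0 and the size-1 base case is level 7 (the tree spans levels 0 through 7, i.e. 8 levels counting the root), so the depth is the number of divisions: log_5(78125) = 7

The recursion tree depth is log_5(78125) = 7. At each level, the problem size is divided by 5, so it takes 7 divisions to reduce to a base case of size 1. The algorithm makes 7 recursive calls at each level.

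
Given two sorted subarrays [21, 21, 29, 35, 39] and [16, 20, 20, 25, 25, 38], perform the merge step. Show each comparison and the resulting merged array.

Merging process:

Compare 21 vs 16: take 16 from right. Merged: [16]
Compare 21 vs 20: take 20 from right. Merged: [16, 20]
Compare 21 vs 20: take 20 from right. Merged: [16, 20, 20]
Compare 21 vs 25: take 21 from left. Merged: [16, 20, 20, 21]
Compare 21 vs 25: take 21 from left. Merged: [16, 20, 20, 21, 21]
Compare 29 vs 25: take 25 from right. Merged: [16, 20, 20, 21, 21, 25]
Compare 29 vs 25: take 25 from right. Merged: [16, 20, 20, 21, 21, 25, 25]
Compare 29 vs 38: take 29 from left. Merged: [16, 20, 20, 21, 21, 25, 25, 29]
Compare 35 vs 38: take 35 from left. Merged: [16, 20, 20, 21, 21, 25, 25, 29, 35]
Compare 39 vs 38: take 38 from right. Merged: [16, 20, 20, 21, 21, 25, 25, 29, 35, 38]
Append remaining from left: [39]. Merged: [16, 20, 20, 21, 21, 25, 25, 29, 35, 38, 39]

Final merged array: [16, 20, 20, 21, 21, 25, 25, 29, 35, 38, 39]
Total comparisons: 10

The merged array is [16, 20, 20, 21, 21, 25, 25, 29, 35, 38, 39], requiring 10 comparisons. The merge step runs in O(n) time where n is the total number of elements.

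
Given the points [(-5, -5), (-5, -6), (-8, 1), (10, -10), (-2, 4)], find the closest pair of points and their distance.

Computing all pairwise distances among 5 points:

d((-5, -5), (-5, -6)) = 1.0 <-- minimum
d((-5, -5), (-8, 1)) = 6.7082
d((-5, -5), (10, -10)) = 15.8114
d((-5, -5), (-2, 4)) = 9.4868
d((-5, -6), (-8, 1)) = 7.6158
d((-5, -6), (10, -10)) = 15.5242
d((-5, -6), (-2, 4)) = 10.4403
d((-8, 1), (10, -10)) = 21.095
d((-8, 1), (-2, 4)) = 6.7082
d((10, -10), (-2, 4)) = 18.4391

Closest pair: (-5, -5) and (-5, -6) with distance 1.0

The closest pair is (-5, -5) and (-5, -6) with Euclidean distance 1.0. For 5 points, brute-force pairwise comparison is shown above. For large n, the divide-and-conquer algorithm (sort by x, recurse on halves, check the dividing strip) achieves O(n log n).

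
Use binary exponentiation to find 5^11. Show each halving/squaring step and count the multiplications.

Computing 5^11 by squaring (build up from 5^1; each line after the first costs one multiplication):

5^1 = 5
5^2 = (5^1)^2 = 5^2 = 25
5^4 = (5^2)^2 = 25^2 = 625
5^5 = 5 * 5^4 = 5 * 625 = 3125
5^10 = (5^5)^2 = 3125^2 = 9765625
5^11 = 5 * 5^10 = 5 * 9765625 = 48828125

Result: 48828125
Multiplications needed: 5 (5 lines after 5^1)

5^11 = 48828125. Using exponentiation by squaring, this requires 5 multiplications. The key idea: if the exponent is even, square the half-power; if odd, multiply by the base once.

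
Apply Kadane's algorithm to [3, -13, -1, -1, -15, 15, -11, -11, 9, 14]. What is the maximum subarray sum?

Using Kadane's algorithm on [3, -13, -1, -1, -15, 15, -11, -11, 9, 14]:

Scanning through the array:
Position 1 (value -13): max_ending_here = -10, max_so_far = 3
Position 2 (value -1): max_ending_here = -1, max_so_far = 3
Position 3 (value -1): max_ending_here = -1, max_so_far = 3
Position 4 (value -15): max_ending_here = -15, max_so_far = 3
Position 5 (value 15): max_ending_here = 15, max_so_far = 15
Position 6 (value -11): max_ending_here = 4, max_so_far = 15
Position 7 (value -11): max_ending_here = -7, max_so_far = 15
Position 8 (value 9): max_ending_here = 9, max_so_far = 15
Position 9 (value 14): max_ending_here = 23, max_so_far = 23

Maximum subarray: [9, 14]
Maximum sum: 23

The maximum subarray is [9, 14] with sum 23. This subarray runs from index 8 to index 9.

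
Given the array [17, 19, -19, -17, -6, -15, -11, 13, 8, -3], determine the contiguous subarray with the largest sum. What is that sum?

Using Kadane's algorithm on [17, 19, -19, -17, -6, -15, -11, 13, 8, -3]:

Scanning through the array:
Position 1 (value 19): max_ending_here = 36, max_so_far = 36
Position 2 (value -19): max_ending_here = 17, max_so_far = 36
Position 3 (value -17): max_ending_here = 0, max_so_far = 36
Position 4 (value -6): max_ending_here = -6, max_so_far = 36
Position 5 (value -15): max_ending_here = -15, max_so_far = 36
Position 6 (value -11): max_ending_here = -11, max_so_far = 36
Position 7 (value 13): max_ending_here = 13, max_so_far = 36
Position 8 (value 8): max_ending_here = 21, max_so_far = 36
Position 9 (value -3): max_ending_here = 18, max_so_far = 36

Maximum subarray: [17, 19]
Maximum sum: 36

The maximum subarray is [17, 19] with sum 36. This subarray runs from index 0 to index 1.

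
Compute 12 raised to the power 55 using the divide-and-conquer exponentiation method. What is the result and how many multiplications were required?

Computing 12^55 by squaring (build up from 12^1; each line after the first costs one multiplication):

12^1 = 12
12^2 = (12^1)^2 = 12^2 = 144
12^3 = 12 * 12^2 = 12 * 144 = 1728
12^6 = (12^3)^2 = 1728^2 = 2985984
12^12 = (12^6)^2 = 2985984^2 = 8916100448256
12^13 = 12 * 12^12 = 12 * 8916100448256 = 106993205379072
12^26 = (12^13)^2 = 106993205379072^2 = 11447545997288281555215581184
12^27 = 12 * 12^26 = 12 * 11447545997288281555215581184 = 137370551967459378662586974208
12^54 = (12^27)^2 = 137370551967459378662586974208^2 = 18870668547844457769972080826950345531368943638112857227264
12^55 = 12 * 12^54 = 12 * 18870668547844457769972080826950345531368943638112857227264 = 226448022574133493239664969923404146376427323657354286727168

Result: 226448022574133493239664969923404146376427323657354286727168
Multiplications needed: 9 (9 lines after 12^1)

12^55 = 226448022574133493239664969923404146376427323657354286727168. Using exponentiation by squaring, this requires 9 multiplications. The key idea: if the exponent is even, square the half-power; if odd, multiply by the base once.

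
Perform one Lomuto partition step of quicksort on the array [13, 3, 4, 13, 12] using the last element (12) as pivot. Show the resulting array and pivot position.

Lomuto partition with pivot = 12:

Initial array: [13, 3, 4, 13, 12]

arr[0]=13 > 12: no swap
arr[1]=3 <= 12: swap with position 0, array becomes [3, 13, 4, 13, 12]
arr[2]=4 <= 12: swap with position 1, array becomes [3, 4, 13, 13, 12]
arr[3]=13 > 12: no swap

Place pivot at position 2: [3, 4, 12, 13, 13]
Pivot position: 2

After partitioning with pivot 12, the array becomes [3, 4, 12, 13, 13]. The pivot is placed at index 2. All elements to the left of the pivot are <= 12, and all elements to the right are > 12.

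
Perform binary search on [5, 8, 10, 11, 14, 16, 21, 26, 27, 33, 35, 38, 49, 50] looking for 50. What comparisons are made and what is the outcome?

Binary search for 50 in [5, 8, 10, 11, 14, 16, 21, 26, 27, 33, 35, 38, 49, 50]:

lo=0, hi=13, mid=6, arr[mid]=21 -> 21 < 50, search right half
lo=7, hi=13, mid=10, arr[mid]=35 -> 35 < 50, search right half
lo=11, hi=13, mid=12, arr[mid]=49 -> 49 < 50, search right half
lo=13, hi=13, mid=13, arr[mid]=50 -> Found target at index 13!

Binary search finds 50 at index 13 after 4 comparisons. The search repeatedly halves the search space by comparing with the middle element.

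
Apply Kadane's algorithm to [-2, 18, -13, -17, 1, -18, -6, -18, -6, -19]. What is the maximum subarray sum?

Using Kadane's algorithm on [-2, 18, -13, -17, 1, -18, -6, -18, -6, -19]:

Scanning through the array:
Position 1 (value 18): max_ending_here = 18, max_so_far = 18
Position 2 (value -13): max_ending_here = 5, max_so_far = 18
Position 3 (value -17): max_ending_here = -12, max_so_far = 18
Position 4 (value 1): max_ending_here = 1, max_so_far = 18
Position 5 (value -18): max_ending_here = -17, max_so_far = 18
Position 6 (value -6): max_ending_here = -6, max_so_far = 18
Position 7 (value -18): max_ending_here = -18, max_so_far = 18
Position 8 (value -6): max_ending_here = -6, max_so_far = 18
Position 9 (value -19): max_ending_here = -19, max_so_far = 18

Maximum subarray: [18]
Maximum sum: 18

The maximum subarray is [18] with sum 18. This subarray runs from index 1 to index 1.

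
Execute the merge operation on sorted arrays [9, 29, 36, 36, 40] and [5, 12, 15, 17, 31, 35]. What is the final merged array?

Merging process:

Compare 9 vs 5: take 5 from right. Merged: [5]
Compare 9 vs 12: take 9 from left. Merged: [5, 9]
Compare 29 vs 12: take 12 from right. Merged: [5, 9, 12]
Compare 29 vs 15: take 15 from right. Merged: [5, 9, 12, 15]
Compare 29 vs 17: take 17 from right. Merged: [5, 9, 12, 15, 17]
Compare 29 vs 31: take 29 from left. Merged: [5, 9, 12, 15, 17, 29]
Compare 36 vs 31: take 31 from right. Merged: [5, 9, 12, 15, 17, 29, 31]
Compare 36 vs 35: take 35 from right. Merged: [5, 9, 12, 15, 17, 29, 31, 35]
Append remaining from left: [36, 36, 40]. Merged: [5, 9, 12, 15, 17, 29, 31, 35, 36, 36, 40]

Final merged array: [5, 9, 12, 15, 17, 29, 31, 35, 36, 36, 40]
Total comparisons: 8

The merged array is [5, 9, 12, 15, 17, 29, 31, 35, 36, 36, 40], requiring 8 comparisons. The merge step runs in O(n) time where n is the total number of elements.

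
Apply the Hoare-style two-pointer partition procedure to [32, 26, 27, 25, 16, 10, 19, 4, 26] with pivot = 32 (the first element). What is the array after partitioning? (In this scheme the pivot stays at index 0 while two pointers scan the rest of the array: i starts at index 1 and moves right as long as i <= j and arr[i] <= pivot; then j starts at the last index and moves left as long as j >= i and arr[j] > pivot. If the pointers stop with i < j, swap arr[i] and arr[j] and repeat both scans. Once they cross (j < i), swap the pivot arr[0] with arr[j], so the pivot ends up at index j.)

Hoare-style two-pointer partition with pivot = 32:

Initial array: [32, 26, 27, 25, 16, 10, 19, 4, 26]

Pointers start at i = 1, j = 8.
i ends at 9, j ends at 8: the pointers have crossed (j < i), so scanning stops.

Swap pivot arr[0] with arr[8] to place pivot at position 8: [26, 26, 27, 25, 16, 10, 19, 4, 32]
Pivot position: 8

After partitioning with pivot 32, the array becomes [26, 26, 27, 25, 16, 10, 19, 4, 32]. The pivot is placed at index 8. All elements to the left of the pivot are <= 32, and all elements to the right are > 32.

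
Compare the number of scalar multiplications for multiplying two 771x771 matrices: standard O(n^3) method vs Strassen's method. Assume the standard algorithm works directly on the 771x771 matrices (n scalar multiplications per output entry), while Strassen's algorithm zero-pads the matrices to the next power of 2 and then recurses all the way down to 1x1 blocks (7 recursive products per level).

Matrix multiplication for 771x771 matrices:

Strassen's algorithm requires power-of-2 dimensions. Pad 771x771 to 1024x1024 (next power of 2).

Standard algorithm: 771^3 = 458314011 multiplications
Strassen's algorithm: 7^(log2(1024)) = 7^10 = 282475249 multiplications
Savings: 458314011 - 282475249 = 175838762 multiplications

Standard: 458314011 multiplications (771^3). Strassen: 282475249 multiplications (7^10, after padding to 1024x1024). Strassen reduces 8 recursive multiplications to 7 at each level.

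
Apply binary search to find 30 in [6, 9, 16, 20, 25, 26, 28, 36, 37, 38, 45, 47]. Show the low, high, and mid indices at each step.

Binary search for 30 in [6, 9, 16, 20, 25, 26, 28, 36, 37, 38, 45, 47]:

lo=0, hi=11, mid=5, arr[mid]=26 -> 26 < 30, search right half
lo=6, hi=11, mid=8, arr[mid]=37 -> 37 > 30, search left half
lo=6, hi=7, mid=6, arr[mid]=28 -> 28 < 30, search right half
lo=7, hi=7, mid=7, arr[mid]=36 -> 36 > 30, search left half
lo=7 > hi=6, target 30 not found

Binary search determines that 30 is not in the array after 4 comparisons. The search space was exhausted without finding the target.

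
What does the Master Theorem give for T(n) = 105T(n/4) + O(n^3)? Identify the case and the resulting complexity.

Master Theorem for T(n) = 105T(n/4) + O(n^3):

a = 105, b = 4, c = 3
log_b(a) = log_4(105) = 3.3571

Case 1: c = 3 < log_4(105) = 3.3571
T(n) = O(n^(log_4 105))

For T(n) = 105T(n/4) + O(n^3): log_4(105) = 3.3571. This is Case 1 of the Master Theorem (c < log_b(a), work dominated by leaves), giving O(n^(log_4 105)).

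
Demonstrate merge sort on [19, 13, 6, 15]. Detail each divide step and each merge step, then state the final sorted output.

Merge sort trace:

Split: [19, 13, 6, 15] -> [19, 13] and [6, 15]
  Split: [19, 13] -> [19] and [13]
  Merge: [19] + [13] -> [13, 19]
  Split: [6, 15] -> [6] and [15]
  Merge: [6] + [15] -> [6, 15]
Merge: [13, 19] + [6, 15] -> [6, 13, 15, 19]

Final sorted array: [6, 13, 15, 19]

The merge sort proceeds by recursively splitting the array and merging sorted halves.
After all merges, the sorted array is [6, 13, 15, 19].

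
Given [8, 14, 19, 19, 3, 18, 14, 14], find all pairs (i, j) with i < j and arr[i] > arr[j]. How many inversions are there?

Finding inversions in [8, 14, 19, 19, 3, 18, 14, 14]:

(0, 4): arr[0]=8 > arr[4]=3
(1, 4): arr[1]=14 > arr[4]=3
(2, 4): arr[2]=19 > arr[4]=3
(2, 5): arr[2]=19 > arr[5]=18
(2, 6): arr[2]=19 > arr[6]=14
(2, 7): arr[2]=19 > arr[7]=14
(3, 4): arr[3]=19 > arr[4]=3
(3, 5): arr[3]=19 > arr[5]=18
(3, 6): arr[3]=19 > arr[6]=14
(3, 7): arr[3]=19 > arr[7]=14
(5, 6): arr[5]=18 > arr[6]=14
(5, 7): arr[5]=18 > arr[7]=14

Total inversions: 12

The array has 12 inversion(s): (0,4), (1,4), (2,4), (2,5), (2,6), (2,7), (3,4), (3,5), (3,6), (3,7), (5,6), (5,7). Each pair (i,j) satisfies i < j and arr[i] > arr[j].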